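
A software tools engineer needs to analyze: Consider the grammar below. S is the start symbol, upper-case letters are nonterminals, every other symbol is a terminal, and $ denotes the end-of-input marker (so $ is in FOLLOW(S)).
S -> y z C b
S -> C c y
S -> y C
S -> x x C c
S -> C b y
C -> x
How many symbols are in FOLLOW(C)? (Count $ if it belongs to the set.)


S is the start symbol and does not occur in any rule body, so FOLLOW(S) = {$}.
Examining every occurrence of C in a rule body:
  S -> y z C b : C is followed by terminal 'b' -> add 'b'
  S -> C c y : C is followed by terminal 'c' -> add 'c'
  S -> y C : C is at the right end -> add FOLLOW(S) = {$}
  S -> x x C c : C is followed by terminal 'c' -> add 'c' (already in the set)
  S -> C b y : C is followed by terminal 'b' -> add 'b' (already in the set)
  C -> x : C does not occur in the body -> contributes nothing
FOLLOW(C) = {b, c, $}
Count: 3

3


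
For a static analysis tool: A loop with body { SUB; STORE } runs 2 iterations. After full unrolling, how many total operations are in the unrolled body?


Loop body operations: SUB, STORE (2 ops per iteration)
Unrolling 2 iterations:
  Iteration 1: SUB, STORE (2 ops)
  Iteration 2: SUB, STORE (2 ops)
Total: 2 iterations * 2 ops/iter = 4 operations

4


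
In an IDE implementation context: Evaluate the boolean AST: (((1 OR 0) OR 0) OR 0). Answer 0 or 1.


Step 1: Evaluate inner node
  1 OR 0 = 1
Step 2: Evaluate next node
  1 OR 0 = 1
Step 3: Evaluate root node
  1 OR 0 = 1

1


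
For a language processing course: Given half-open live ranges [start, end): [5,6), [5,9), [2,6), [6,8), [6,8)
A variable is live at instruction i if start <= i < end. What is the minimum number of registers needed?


Live ranges:
  Var0: [5, 6)
  Var1: [5, 9)
  Var2: [2, 6)
  Var3: [6, 8)
  Var4: [6, 8)
Sweep-line events (position, delta, active):
  pos=2 start -> active=1
  pos=5 start -> active=2
  pos=5 start -> active=3
  pos=6 end -> active=2
  pos=6 end -> active=1
  pos=6 start -> active=2
  pos=6 start -> active=3
  pos=8 end -> active=2
  pos=8 end -> active=1
  pos=9 end -> active=0
Maximum simultaneous active: 3
Minimum registers needed: 3

3


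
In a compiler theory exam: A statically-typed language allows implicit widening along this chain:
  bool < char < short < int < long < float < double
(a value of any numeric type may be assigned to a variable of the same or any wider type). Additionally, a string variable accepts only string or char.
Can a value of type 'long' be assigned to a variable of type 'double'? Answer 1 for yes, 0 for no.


Target variable type: double
Source value type: long
Numeric ranks: long=4, double=6
Widening allowed iff rank(source) <= rank(target): 4 <= 6? Yes
Result: 1

1


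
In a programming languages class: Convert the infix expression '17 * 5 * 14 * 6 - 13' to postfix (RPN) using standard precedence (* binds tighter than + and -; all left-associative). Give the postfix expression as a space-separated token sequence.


Applying the shunting-yard algorithm:
  Operand 17 -> output
  Push '*' onto operator stack -> op-stack: [*]
  Operand 5 -> output
  See '*' (prec 2); top '*' (prec 2) >= it -> pop '*' to output
  Push '*' onto operator stack -> op-stack: [*]
  Operand 14 -> output
  See '*' (prec 2); top '*' (prec 2) >= it -> pop '*' to output
  Push '*' onto operator stack -> op-stack: [*]
  Operand 6 -> output
  See '-' (prec 1); top '*' (prec 2) >= it -> pop '*' to output
  Push '-' onto operator stack -> op-stack: [-]
  Operand 13 -> output
  End of input: pop '-' to output
Postfix result: 17 5 * 14 * 6 * 13 -

17 5 * 14 * 6 * 13 -


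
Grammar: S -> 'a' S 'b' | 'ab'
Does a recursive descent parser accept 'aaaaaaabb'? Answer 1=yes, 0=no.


Grammar accepts strings of the form a^n b^n (n >= 1)
Word: 'aaaaaaabb'
Counting: 7 a's and 2 b's
Check: 7 == 2? No
Mismatch: a-count != b-count
Rejected

0


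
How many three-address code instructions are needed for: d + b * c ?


Expression: d + b * c
Generating three-address code (respecting * over +/- precedence):
  Instruction 1: t1 = b * c
  Instruction 2: t2 = d + t1
Total instructions: 2

2


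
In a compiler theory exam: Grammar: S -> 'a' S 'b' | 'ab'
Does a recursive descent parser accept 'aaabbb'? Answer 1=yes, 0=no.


Grammar accepts strings of the form a^n b^n (n >= 1)
Word: 'aaabbb'
Counting: 3 a's and 3 b's
Check: 3 == 3? Yes
Derivation (S -> aSb applied 2 time(s), then S -> ab): S => aSb => aaSbb => aaabbb
Accepted

1


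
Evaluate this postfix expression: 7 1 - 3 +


Processing tokens left to right:
Push 7, Push 1
Pop 7 and 1, compute 7 - 1 = 6, push 6
Push 3
Pop 6 and 3, compute 6 + 3 = 9, push 9
Stack result: 9

9


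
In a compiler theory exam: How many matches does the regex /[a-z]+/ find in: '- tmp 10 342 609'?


Pattern: /[a-z]+/ (identifiers)
Input: '- tmp 10 342 609'
Scanning for matches:
  Match 1: 'tmp'
Total matches: 1

1


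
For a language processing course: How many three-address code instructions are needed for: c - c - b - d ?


Expression: c - c - b - d
Generating three-address code (respecting * over +/- precedence):
  Instruction 1: t1 = c - c
  Instruction 2: t2 = t1 - b
  Instruction 3: t3 = t2 - d
Total instructions: 3

3


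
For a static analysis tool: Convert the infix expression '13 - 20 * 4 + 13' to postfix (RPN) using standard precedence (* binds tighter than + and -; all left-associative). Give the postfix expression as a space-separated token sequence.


Applying the shunting-yard algorithm:
  Operand 13 -> output
  Push '-' onto operator stack -> op-stack: [-]
  Operand 20 -> output
  Push '*' onto operator stack -> op-stack: [-, *]
  Operand 4 -> output
  See '+' (prec 1); top '*' (prec 2) >= it -> pop '*' to output
  See '+' (prec 1); top '-' (prec 1) >= it -> pop '-' to output
  Push '+' onto operator stack -> op-stack: [+]
  Operand 13 -> output
  End of input: pop '+' to output
Postfix result: 13 20 4 * - 13 +

13 20 4 * - 13 +


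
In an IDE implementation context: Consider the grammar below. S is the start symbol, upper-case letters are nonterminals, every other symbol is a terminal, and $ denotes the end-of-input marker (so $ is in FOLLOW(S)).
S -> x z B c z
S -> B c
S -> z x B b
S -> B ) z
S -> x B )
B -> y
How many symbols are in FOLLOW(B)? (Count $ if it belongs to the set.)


S is the start symbol and does not occur in any rule body, so FOLLOW(S) = {$}.
Examining every occurrence of B in a rule body:
  S -> x z B c z : B is followed by terminal 'c' -> add 'c'
  S -> B c : B is followed by terminal 'c' -> add 'c' (already in the set)
  S -> z x B b : B is followed by terminal 'b' -> add 'b'
  S -> B ) z : B is followed by terminal ')' -> add ')'
  S -> x B ) : B is followed by terminal ')' -> add ')' (already in the set)
  B -> y : B does not occur in the body -> contributes nothing
FOLLOW(B) = {), b, c}
Count: 3

3


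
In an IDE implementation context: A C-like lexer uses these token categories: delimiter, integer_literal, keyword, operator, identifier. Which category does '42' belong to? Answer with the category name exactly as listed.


Token: '42'
Checking categories:
  identifier: no
  integer_literal: YES
  operator: no
  keyword: no
  delimiter: no
Category: integer_literal

integer_literal


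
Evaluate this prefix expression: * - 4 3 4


Parsing prefix expression: * - 4 3 4
Step 1: Innermost operation '- 4 3'
  4 - 3 = 1
Step 2: Outer operation '* [1] 4'
  1 * 4 = 4

4


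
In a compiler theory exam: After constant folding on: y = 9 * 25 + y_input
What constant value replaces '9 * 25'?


Identifying constant sub-expression:
  Original: y = 9 * 25 + y_input
  9 and 25 are both compile-time constants
  Evaluating: 9 * 25 = 225
  After folding: y = 225 + y_input

225


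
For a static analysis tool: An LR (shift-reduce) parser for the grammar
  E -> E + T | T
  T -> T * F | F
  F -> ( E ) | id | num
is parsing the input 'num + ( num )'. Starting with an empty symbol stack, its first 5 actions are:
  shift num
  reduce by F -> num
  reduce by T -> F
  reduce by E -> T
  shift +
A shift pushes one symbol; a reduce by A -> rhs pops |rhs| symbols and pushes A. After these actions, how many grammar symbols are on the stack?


Tracking the symbol stack through each action:
  Action 1: shift 'num' : push -> stack = [num] (size 1)
  Action 2: reduce by F -> num : pop 1, push F -> stack = [F] (size 1)
  Action 3: reduce by T -> F : pop 1, push T -> stack = [T] (size 1)
  Action 4: reduce by E -> T : pop 1, push E -> stack = [E] (size 1)
  Action 5: shift '+' : push -> stack = [E, +] (size 2)
Final stack size: 2

2


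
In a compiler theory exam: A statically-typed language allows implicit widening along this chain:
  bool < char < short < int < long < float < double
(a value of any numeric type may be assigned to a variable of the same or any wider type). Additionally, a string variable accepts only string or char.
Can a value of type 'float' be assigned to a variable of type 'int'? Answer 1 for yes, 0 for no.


Target variable type: int
Source value type: float
Numeric ranks: float=5, int=3
Widening allowed iff rank(source) <= rank(target): 5 <= 3? No
Result: 0

0


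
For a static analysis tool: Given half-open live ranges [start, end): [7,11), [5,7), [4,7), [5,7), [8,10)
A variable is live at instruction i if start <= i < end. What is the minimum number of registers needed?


Live ranges:
  Var0: [7, 11)
  Var1: [5, 7)
  Var2: [4, 7)
  Var3: [5, 7)
  Var4: [8, 10)
Sweep-line events (position, delta, active):
  pos=4 start -> active=1
  pos=5 start -> active=2
  pos=5 start -> active=3
  pos=7 end -> active=2
  pos=7 end -> active=1
  pos=7 end -> active=0
  pos=7 start -> active=1
  pos=8 start -> active=2
  pos=10 end -> active=1
  pos=11 end -> active=0
Maximum simultaneous active: 3
Minimum registers needed: 3

3


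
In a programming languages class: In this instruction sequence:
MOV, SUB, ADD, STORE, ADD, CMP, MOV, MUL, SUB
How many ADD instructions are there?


Scanning instruction sequence for ADD:
  Position 1: MOV
  Position 2: SUB
  Position 3: ADD <- MATCH
  Position 4: STORE
  Position 5: ADD <- MATCH
  Position 6: CMP
  Position 7: MOV
  Position 8: MUL
  Position 9: SUB
Matches at positions: [3, 5]
Total ADD count: 2

2


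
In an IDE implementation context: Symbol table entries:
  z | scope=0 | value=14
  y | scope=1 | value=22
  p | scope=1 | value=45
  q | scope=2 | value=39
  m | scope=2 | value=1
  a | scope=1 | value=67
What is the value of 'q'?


Searching symbol table for 'q':
  z | scope=0 | value=14
  y | scope=1 | value=22
  p | scope=1 | value=45
  q | scope=2 | value=39 <- MATCH
  m | scope=2 | value=1
  a | scope=1 | value=67
Found 'q' at scope 2 with value 39

39


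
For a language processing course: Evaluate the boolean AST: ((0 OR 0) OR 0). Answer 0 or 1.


Step 1: Evaluate inner node
  0 OR 0 = 0
Step 2: Evaluate root node
  0 OR 0 = 0

0


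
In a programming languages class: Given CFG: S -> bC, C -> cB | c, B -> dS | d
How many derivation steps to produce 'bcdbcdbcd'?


Grammar: S -> bC, C -> cB | c, B -> dS | d
Deriving 'bcdbcdbcd':
Step 1: S -> bC => bC
Step 2: C -> cB => bcB
Step 3: B -> dS => bcdS
Step 4: S -> bC => bcdbC
Step 5: C -> cB => bcdbcB
Step 6: B -> dS => bcdbcdS
Step 7: S -> bC => bcdbcdbC
Step 8: C -> cB => bcdbcdbcB
Step 9: B -> d => bcdbcdbcd
Total derivation steps: 9

9


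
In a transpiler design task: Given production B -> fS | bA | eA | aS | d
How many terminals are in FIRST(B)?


Production: B -> fS | bA | eA | aS | d
Examining each alternative for leading terminals:
  B -> fS : first terminal = 'f'
  B -> bA : first terminal = 'b'
  B -> eA : first terminal = 'e'
  B -> aS : first terminal = 'a'
  B -> d : first terminal = 'd'
FIRST(B) = {a, b, d, e, f}
Count: 5

5


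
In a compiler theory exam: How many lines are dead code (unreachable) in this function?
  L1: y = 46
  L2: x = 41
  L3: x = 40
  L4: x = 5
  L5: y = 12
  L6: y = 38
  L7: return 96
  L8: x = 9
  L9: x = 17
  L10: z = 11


Analyzing control flow:
  L1: reachable (before return)
  L2: reachable (before return)
  L3: reachable (before return)
  L4: reachable (before return)
  L5: reachable (before return)
  L6: reachable (before return)
  L7: reachable (return statement)
  L8: DEAD (after return at L7)
  L9: DEAD (after return at L7)
  L10: DEAD (after return at L7)
Return at L7, total lines = 10
Dead lines: L8 through L10
Count: 3

3


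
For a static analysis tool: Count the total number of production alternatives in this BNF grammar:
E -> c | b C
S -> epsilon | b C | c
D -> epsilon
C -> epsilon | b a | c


Counting alternatives per rule:
  E: 2 alternative(s)
  S: 3 alternative(s)
  D: 1 alternative(s)
  C: 3 alternative(s)
Sum: 2 + 3 + 1 + 3 = 9

9


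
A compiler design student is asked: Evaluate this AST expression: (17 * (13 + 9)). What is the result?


Expression: (17 * (13 + 9))
Evaluating step by step:
  13 + 9 = 22
  17 * 22 = 374
Result: 374

374


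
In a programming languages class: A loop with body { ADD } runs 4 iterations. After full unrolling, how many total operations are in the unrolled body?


Loop body operations: ADD (1 op per iteration)
Unrolling 4 iterations:
  Iteration 1: ADD (1 ops)
  Iteration 2: ADD (1 ops)
  Iteration 3: ADD (1 ops)
  Iteration 4: ADD (1 ops)
Total: 4 iterations * 1 ops/iter = 4 operations

4


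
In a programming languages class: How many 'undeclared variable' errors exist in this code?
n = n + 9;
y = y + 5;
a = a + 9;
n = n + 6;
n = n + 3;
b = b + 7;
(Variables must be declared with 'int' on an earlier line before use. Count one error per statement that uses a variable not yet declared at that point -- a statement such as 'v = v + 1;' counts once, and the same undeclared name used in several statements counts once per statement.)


Scanning code line by line:
  Line 1: use 'n' -> ERROR (undeclared)
  Line 2: use 'y' -> ERROR (undeclared)
  Line 3: use 'a' -> ERROR (undeclared)
  Line 4: use 'n' -> ERROR (undeclared)
  Line 5: use 'n' -> ERROR (undeclared)
  Line 6: use 'b' -> ERROR (undeclared)
Total undeclared variable errors: 6

6


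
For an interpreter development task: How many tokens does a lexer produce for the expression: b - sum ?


Scanning 'b - sum'
Token 1: 'b' -> identifier
Token 2: '-' -> operator
Token 3: 'sum' -> identifier
Total tokens: 3

3


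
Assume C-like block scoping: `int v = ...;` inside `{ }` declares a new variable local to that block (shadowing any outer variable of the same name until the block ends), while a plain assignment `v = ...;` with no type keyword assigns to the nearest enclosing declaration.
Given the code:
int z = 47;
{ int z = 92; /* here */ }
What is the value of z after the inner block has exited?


Analyzing scoping rules:
Outer scope: declares z = 47
Inner block: 'int z = 92;' declares a NEW z that shadows the outer one
When the block exits the inner z goes out of scope; the outer z was never modified -> 47
Result: 47

47


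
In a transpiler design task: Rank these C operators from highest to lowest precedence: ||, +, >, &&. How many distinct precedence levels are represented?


Looking up precedence for each operator:
  || -> precedence 1
  + -> precedence 5
  > -> precedence 4
  && -> precedence 2
Sorted highest to lowest: +, >, &&, ||
Distinct precedence values: [5, 4, 2, 1]
Number of distinct levels: 4

4


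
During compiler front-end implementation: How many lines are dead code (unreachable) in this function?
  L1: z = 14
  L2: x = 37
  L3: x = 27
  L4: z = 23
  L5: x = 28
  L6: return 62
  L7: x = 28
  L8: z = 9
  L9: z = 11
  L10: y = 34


Analyzing control flow:
  L1: reachable (before return)
  L2: reachable (before return)
  L3: reachable (before return)
  L4: reachable (before return)
  L5: reachable (before return)
  L6: reachable (return statement)
  L7: DEAD (after return at L6)
  L8: DEAD (after return at L6)
  L9: DEAD (after return at L6)
  L10: DEAD (after return at L6)
Return at L6, total lines = 10
Dead lines: L7 through L10
Count: 4

4


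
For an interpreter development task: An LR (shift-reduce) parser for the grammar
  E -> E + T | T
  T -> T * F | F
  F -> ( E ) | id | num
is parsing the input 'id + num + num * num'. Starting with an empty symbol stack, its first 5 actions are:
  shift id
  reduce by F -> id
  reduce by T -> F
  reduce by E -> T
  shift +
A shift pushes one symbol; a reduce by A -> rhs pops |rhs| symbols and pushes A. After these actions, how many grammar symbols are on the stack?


Tracking the symbol stack through each action:
  Action 1: shift 'id' : push -> stack = [id] (size 1)
  Action 2: reduce by F -> id : pop 1, push F -> stack = [F] (size 1)
  Action 3: reduce by T -> F : pop 1, push T -> stack = [T] (size 1)
  Action 4: reduce by E -> T : pop 1, push E -> stack = [E] (size 1)
  Action 5: shift '+' : push -> stack = [E, +] (size 2)
Final stack size: 2

2


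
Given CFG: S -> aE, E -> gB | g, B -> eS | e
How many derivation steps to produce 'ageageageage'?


Grammar: S -> aE, E -> gB | g, B -> eS | e
Deriving 'ageageageage':
Step 1: S -> aE => aE
Step 2: E -> gB => agB
Step 3: B -> eS => ageS
Step 4: S -> aE => ageaE
Step 5: E -> gB => ageagB
Step 6: B -> eS => ageageS
Step 7: S -> aE => ageageaE
Step 8: E -> gB => ageageagB
Step 9: B -> eS => ageageageS
Step 10: S -> aE => ageageageaE
Step 11: E -> gB => ageageageagB
Step 12: B -> e => ageageageage
Total derivation steps: 12

12


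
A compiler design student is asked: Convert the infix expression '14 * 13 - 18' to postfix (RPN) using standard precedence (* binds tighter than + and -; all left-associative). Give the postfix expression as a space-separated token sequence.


Applying the shunting-yard algorithm:
  Operand 14 -> output
  Push '*' onto operator stack -> op-stack: [*]
  Operand 13 -> output
  See '-' (prec 1); top '*' (prec 2) >= it -> pop '*' to output
  Push '-' onto operator stack -> op-stack: [-]
  Operand 18 -> output
  End of input: pop '-' to output
Postfix result: 14 13 * 18 -

14 13 * 18 -


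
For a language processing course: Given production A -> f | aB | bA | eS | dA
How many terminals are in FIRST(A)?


Production: A -> f | aB | bA | eS | dA
Examining each alternative for leading terminals:
  A -> f : first terminal = 'f'
  A -> aB : first terminal = 'a'
  A -> bA : first terminal = 'b'
  A -> eS : first terminal = 'e'
  A -> dA : first terminal = 'd'
FIRST(A) = {a, b, d, e, f}
Count: 5

5


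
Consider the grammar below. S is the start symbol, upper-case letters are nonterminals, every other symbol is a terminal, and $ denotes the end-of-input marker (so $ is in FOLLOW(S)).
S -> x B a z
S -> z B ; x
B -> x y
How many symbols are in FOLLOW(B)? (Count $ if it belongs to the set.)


S is the start symbol and does not occur in any rule body, so FOLLOW(S) = {$}.
Examining every occurrence of B in a rule body:
  S -> x B a z : B is followed by terminal 'a' -> add 'a'
  S -> z B ; x : B is followed by terminal ';' -> add ';'
  B -> x y : B does not occur in the body -> contributes nothing
FOLLOW(B) = {;, a}
Count: 2

2


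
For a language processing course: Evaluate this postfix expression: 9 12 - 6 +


Processing tokens left to right:
Push 9, Push 12
Pop 9 and 12, compute 9 - 12 = -3, push -3
Push 6
Pop -3 and 6, compute -3 + 6 = 3, push 3
Stack result: 3

3


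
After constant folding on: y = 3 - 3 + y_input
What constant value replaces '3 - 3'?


Identifying constant sub-expression:
  Original: y = 3 - 3 + y_input
  3 and 3 are both compile-time constants
  Evaluating: 3 - 3 = 0
  After folding: y = 0 + y_input

0


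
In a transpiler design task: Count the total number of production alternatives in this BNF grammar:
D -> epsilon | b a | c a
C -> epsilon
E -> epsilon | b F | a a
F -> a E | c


Counting alternatives per rule:
  D: 3 alternative(s)
  C: 1 alternative(s)
  E: 3 alternative(s)
  F: 2 alternative(s)
Sum: 3 + 1 + 3 + 2 = 9

9


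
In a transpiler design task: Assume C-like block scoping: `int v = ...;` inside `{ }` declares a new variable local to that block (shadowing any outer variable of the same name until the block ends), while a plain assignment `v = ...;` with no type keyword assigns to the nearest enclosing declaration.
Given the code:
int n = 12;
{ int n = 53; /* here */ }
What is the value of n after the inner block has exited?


Analyzing scoping rules:
Outer scope: declares n = 12
Inner block: 'int n = 53;' declares a NEW n that shadows the outer one
When the block exits the inner n goes out of scope; the outer n was never modified -> 12
Result: 12

12


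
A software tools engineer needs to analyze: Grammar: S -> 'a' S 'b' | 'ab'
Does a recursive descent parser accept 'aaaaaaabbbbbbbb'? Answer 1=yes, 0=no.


Grammar accepts strings of the form a^n b^n (n >= 1)
Word: 'aaaaaaabbbbbbbb'
Counting: 7 a's and 8 b's
Check: 7 == 8? No
Mismatch: a-count != b-count
Rejected

0


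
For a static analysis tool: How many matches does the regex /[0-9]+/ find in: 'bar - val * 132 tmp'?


Pattern: /[0-9]+/ (int literals)
Input: 'bar - val * 132 tmp'
Scanning for matches:
  Match 1: '132'
Total matches: 1

1


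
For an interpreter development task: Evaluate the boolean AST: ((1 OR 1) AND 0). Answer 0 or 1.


Step 1: Evaluate inner node
  1 OR 1 = 1
Step 2: Evaluate root node
  1 AND 0 = 0

0


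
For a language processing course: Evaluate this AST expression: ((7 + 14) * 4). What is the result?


Expression: ((7 + 14) * 4)
Evaluating step by step:
  7 + 14 = 21
  21 * 4 = 84
Result: 84

84


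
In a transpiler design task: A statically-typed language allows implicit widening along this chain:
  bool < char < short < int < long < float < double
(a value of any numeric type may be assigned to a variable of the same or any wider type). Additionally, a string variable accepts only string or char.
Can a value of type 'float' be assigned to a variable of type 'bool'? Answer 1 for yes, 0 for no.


Target variable type: bool
Source value type: float
Numeric ranks: float=5, bool=0
Widening allowed iff rank(source) <= rank(target): 5 <= 0? No
Result: 0

0


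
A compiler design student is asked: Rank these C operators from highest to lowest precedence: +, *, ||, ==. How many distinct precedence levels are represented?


Looking up precedence for each operator:
  + -> precedence 5
  * -> precedence 6
  || -> precedence 1
  == -> precedence 3
Sorted highest to lowest: *, +, ==, ||
Distinct precedence values: [6, 5, 3, 1]
Number of distinct levels: 4

4


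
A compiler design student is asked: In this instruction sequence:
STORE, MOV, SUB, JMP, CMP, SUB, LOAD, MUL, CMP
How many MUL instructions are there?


Scanning instruction sequence for MUL:
  Position 1: STORE
  Position 2: MOV
  Position 3: SUB
  Position 4: JMP
  Position 5: CMP
  Position 6: SUB
  Position 7: LOAD
  Position 8: MUL <- MATCH
  Position 9: CMP
Matches at positions: [8]
Total MUL count: 1

1


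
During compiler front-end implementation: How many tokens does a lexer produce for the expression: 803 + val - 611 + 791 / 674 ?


Scanning '803 + val - 611 + 791 / 674'
Token 1: '803' -> integer_literal
Token 2: '+' -> operator
Token 3: 'val' -> identifier
Token 4: '-' -> operator
Token 5: '611' -> integer_literal
Token 6: '+' -> operator
Token 7: '791' -> integer_literal
Token 8: '/' -> operator
Token 9: '674' -> integer_literal
Total tokens: 9

9


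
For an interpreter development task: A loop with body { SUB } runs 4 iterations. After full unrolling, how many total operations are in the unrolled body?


Loop body operations: SUB (1 op per iteration)
Unrolling 4 iterations:
  Iteration 1: SUB (1 ops)
  Iteration 2: SUB (1 ops)
  Iteration 3: SUB (1 ops)
  Iteration 4: SUB (1 ops)
Total: 4 iterations * 1 ops/iter = 4 operations

4


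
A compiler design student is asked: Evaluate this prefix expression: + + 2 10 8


Parsing prefix expression: + + 2 10 8
Step 1: Innermost operation '+ 2 10'
  2 + 10 = 12
Step 2: Outer operation '+ [12] 8'
  12 + 8 = 20

20


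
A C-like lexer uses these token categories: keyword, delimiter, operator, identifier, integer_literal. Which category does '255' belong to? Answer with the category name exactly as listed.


Token: '255'
Checking categories:
  identifier: no
  integer_literal: YES
  operator: no
  keyword: no
  delimiter: no
Category: integer_literal

integer_literal


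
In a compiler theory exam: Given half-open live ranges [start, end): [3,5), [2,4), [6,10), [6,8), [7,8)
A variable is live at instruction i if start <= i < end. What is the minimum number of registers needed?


Live ranges:
  Var0: [3, 5)
  Var1: [2, 4)
  Var2: [6, 10)
  Var3: [6, 8)
  Var4: [7, 8)
Sweep-line events (position, delta, active):
  pos=2 start -> active=1
  pos=3 start -> active=2
  pos=4 end -> active=1
  pos=5 end -> active=0
  pos=6 start -> active=1
  pos=6 start -> active=2
  pos=7 start -> active=3
  pos=8 end -> active=2
  pos=8 end -> active=1
  pos=10 end -> active=0
Maximum simultaneous active: 3
Minimum registers needed: 3

3


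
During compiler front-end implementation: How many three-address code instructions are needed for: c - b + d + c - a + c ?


Expression: c - b + d + c - a + c
Generating three-address code (respecting * over +/- precedence):
  Instruction 1: t1 = c - b
  Instruction 2: t2 = t1 + d
  Instruction 3: t3 = t2 + c
  Instruction 4: t4 = t3 - a
  Instruction 5: t5 = t4 + c
Total instructions: 5

5


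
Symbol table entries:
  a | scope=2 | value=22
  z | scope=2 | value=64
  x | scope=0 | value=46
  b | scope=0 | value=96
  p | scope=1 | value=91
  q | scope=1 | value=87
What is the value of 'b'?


Searching symbol table for 'b':
  a | scope=2 | value=22
  z | scope=2 | value=64
  x | scope=0 | value=46
  b | scope=0 | value=96 <- MATCH
  p | scope=1 | value=91
  q | scope=1 | value=87
Found 'b' at scope 0 with value 96

96


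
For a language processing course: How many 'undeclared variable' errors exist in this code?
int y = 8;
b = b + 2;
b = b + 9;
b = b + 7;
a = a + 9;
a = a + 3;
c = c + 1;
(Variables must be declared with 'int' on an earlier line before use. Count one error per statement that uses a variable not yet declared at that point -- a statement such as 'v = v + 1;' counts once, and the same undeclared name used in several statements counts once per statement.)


Scanning code line by line:
  Line 1: declare 'y' -> declared = ['y']
  Line 2: use 'b' -> ERROR (undeclared)
  Line 3: use 'b' -> ERROR (undeclared)
  Line 4: use 'b' -> ERROR (undeclared)
  Line 5: use 'a' -> ERROR (undeclared)
  Line 6: use 'a' -> ERROR (undeclared)
  Line 7: use 'c' -> ERROR (undeclared)
Total undeclared variable errors: 6

6


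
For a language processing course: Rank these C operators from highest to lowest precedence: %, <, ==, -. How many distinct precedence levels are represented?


Looking up precedence for each operator:
  % -> precedence 6
  < -> precedence 4
  == -> precedence 3
  - -> precedence 5
Sorted highest to lowest: %, -, <, ==
Distinct precedence values: [6, 5, 4, 3]
Number of distinct levels: 4

4


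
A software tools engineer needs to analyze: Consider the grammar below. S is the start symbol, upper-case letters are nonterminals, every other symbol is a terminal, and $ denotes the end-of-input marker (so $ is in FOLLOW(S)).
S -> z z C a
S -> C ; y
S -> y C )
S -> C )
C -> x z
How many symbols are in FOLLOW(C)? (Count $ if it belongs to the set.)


S is the start symbol and does not occur in any rule body, so FOLLOW(S) = {$}.
Examining every occurrence of C in a rule body:
  S -> z z C a : C is followed by terminal 'a' -> add 'a'
  S -> C ; y : C is followed by terminal ';' -> add ';'
  S -> y C ) : C is followed by terminal ')' -> add ')'
  S -> C ) : C is followed by terminal ')' -> add ')' (already in the set)
  C -> x z : C does not occur in the body -> contributes nothing
FOLLOW(C) = {), ;, a}
Count: 3

3


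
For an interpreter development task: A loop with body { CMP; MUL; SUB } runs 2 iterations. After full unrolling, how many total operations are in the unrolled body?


Loop body operations: CMP, MUL, SUB (3 ops per iteration)
Unrolling 2 iterations:
  Iteration 1: CMP, MUL, SUB (3 ops)
  Iteration 2: CMP, MUL, SUB (3 ops)
Total: 2 iterations * 3 ops/iter = 6 operations

6


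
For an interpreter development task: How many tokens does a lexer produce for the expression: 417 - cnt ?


Scanning '417 - cnt'
Token 1: '417' -> integer_literal
Token 2: '-' -> operator
Token 3: 'cnt' -> identifier
Total tokens: 3

3


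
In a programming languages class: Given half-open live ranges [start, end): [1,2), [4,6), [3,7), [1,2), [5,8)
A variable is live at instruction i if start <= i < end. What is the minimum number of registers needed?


Live ranges:
  Var0: [1, 2)
  Var1: [4, 6)
  Var2: [3, 7)
  Var3: [1, 2)
  Var4: [5, 8)
Sweep-line events (position, delta, active):
  pos=1 start -> active=1
  pos=1 start -> active=2
  pos=2 end -> active=1
  pos=2 end -> active=0
  pos=3 start -> active=1
  pos=4 start -> active=2
  pos=5 start -> active=3
  pos=6 end -> active=2
  pos=7 end -> active=1
  pos=8 end -> active=0
Maximum simultaneous active: 3
Minimum registers needed: 3

3


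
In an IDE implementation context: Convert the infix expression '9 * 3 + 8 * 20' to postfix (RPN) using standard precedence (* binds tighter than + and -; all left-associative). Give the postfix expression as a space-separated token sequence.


Applying the shunting-yard algorithm:
  Operand 9 -> output
  Push '*' onto operator stack -> op-stack: [*]
  Operand 3 -> output
  See '+' (prec 1); top '*' (prec 2) >= it -> pop '*' to output
  Push '+' onto operator stack -> op-stack: [+]
  Operand 8 -> output
  Push '*' onto operator stack -> op-stack: [+, *]
  Operand 20 -> output
  End of input: pop '*' to output
  End of input: pop '+' to output
Postfix result: 9 3 * 8 20 * +

9 3 * 8 20 * +


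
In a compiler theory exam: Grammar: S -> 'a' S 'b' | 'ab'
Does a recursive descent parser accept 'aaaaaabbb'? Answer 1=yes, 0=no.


Grammar accepts strings of the form a^n b^n (n >= 1)
Word: 'aaaaaabbb'
Counting: 6 a's and 3 b's
Check: 6 == 3? No
Mismatch: a-count != b-count
Rejected

0


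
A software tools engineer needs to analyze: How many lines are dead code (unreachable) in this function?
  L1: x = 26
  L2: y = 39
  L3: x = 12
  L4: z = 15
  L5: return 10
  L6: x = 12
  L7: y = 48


Analyzing control flow:
  L1: reachable (before return)
  L2: reachable (before return)
  L3: reachable (before return)
  L4: reachable (before return)
  L5: reachable (return statement)
  L6: DEAD (after return at L5)
  L7: DEAD (after return at L5)
Return at L5, total lines = 7
Dead lines: L6 through L7
Count: 2

2


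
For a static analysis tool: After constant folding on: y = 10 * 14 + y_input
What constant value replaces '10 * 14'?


Identifying constant sub-expression:
  Original: y = 10 * 14 + y_input
  10 and 14 are both compile-time constants
  Evaluating: 10 * 14 = 140
  After folding: y = 140 + y_input

140


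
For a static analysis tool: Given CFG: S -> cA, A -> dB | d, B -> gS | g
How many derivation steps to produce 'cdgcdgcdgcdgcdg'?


Grammar: S -> cA, A -> dB | d, B -> gS | g
Deriving 'cdgcdgcdgcdgcdg':
Step 1: S -> cA => cA
Step 2: A -> dB => cdB
Step 3: B -> gS => cdgS
Step 4: S -> cA => cdgcA
Step 5: A -> dB => cdgcdB
Step 6: B -> gS => cdgcdgS
Step 7: S -> cA => cdgcdgcA
Step 8: A -> dB => cdgcdgcdB
Step 9: B -> gS => cdgcdgcdgS
Step 10: S -> cA => cdgcdgcdgcA
Step 11: A -> dB => cdgcdgcdgcdB
Step 12: B -> gS => cdgcdgcdgcdgS
Step 13: S -> cA => cdgcdgcdgcdgcA
Step 14: A -> dB => cdgcdgcdgcdgcdB
Step 15: B -> g => cdgcdgcdgcdgcdg
Total derivation steps: 15

15


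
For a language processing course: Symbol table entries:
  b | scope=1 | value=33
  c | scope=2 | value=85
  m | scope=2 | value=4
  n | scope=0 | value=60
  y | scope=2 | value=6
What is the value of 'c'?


Searching symbol table for 'c':
  b | scope=1 | value=33
  c | scope=2 | value=85 <- MATCH
  m | scope=2 | value=4
  n | scope=0 | value=60
  y | scope=2 | value=6
Found 'c' at scope 2 with value 85

85


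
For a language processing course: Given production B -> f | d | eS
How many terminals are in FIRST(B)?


Production: B -> f | d | eS
Examining each alternative for leading terminals:
  B -> f : first terminal = 'f'
  B -> d : first terminal = 'd'
  B -> eS : first terminal = 'e'
FIRST(B) = {d, e, f}
Count: 3

3


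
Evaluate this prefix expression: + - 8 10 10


Parsing prefix expression: + - 8 10 10
Step 1: Innermost operation '- 8 10'
  8 - 10 = -2
Step 2: Outer operation '+ [-2] 10'
  -2 + 10 = 8

8


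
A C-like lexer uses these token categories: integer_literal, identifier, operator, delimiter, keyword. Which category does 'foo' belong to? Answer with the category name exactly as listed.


Token: 'foo'
Checking categories:
  identifier: YES
  integer_literal: no
  operator: no
  keyword: no
  delimiter: no
Category: identifier

identifier


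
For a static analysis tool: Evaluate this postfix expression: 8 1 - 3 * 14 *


Processing tokens left to right:
Push 8, Push 1
Pop 8 and 1, compute 8 - 1 = 7, push 7
Push 3
Pop 7 and 3, compute 7 * 3 = 21, push 21
Push 14
Pop 21 and 14, compute 21 * 14 = 294, push 294
Stack result: 294

294


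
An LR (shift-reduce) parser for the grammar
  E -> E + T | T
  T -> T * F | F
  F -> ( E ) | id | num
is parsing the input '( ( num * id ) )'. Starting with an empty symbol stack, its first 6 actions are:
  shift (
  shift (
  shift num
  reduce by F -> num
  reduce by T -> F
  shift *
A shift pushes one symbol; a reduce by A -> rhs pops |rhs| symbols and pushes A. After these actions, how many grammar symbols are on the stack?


Tracking the symbol stack through each action:
  Action 1: shift '(' : push -> stack = [(] (size 1)
  Action 2: shift '(' : push -> stack = [(, (] (size 2)
  Action 3: shift 'num' : push -> stack = [(, (, num] (size 3)
  Action 4: reduce by F -> num : pop 1, push F -> stack = [(, (, F] (size 3)
  Action 5: reduce by T -> F : pop 1, push T -> stack = [(, (, T] (size 3)
  Action 6: shift '*' : push -> stack = [(, (, T, *] (size 4)
Final stack size: 4

4


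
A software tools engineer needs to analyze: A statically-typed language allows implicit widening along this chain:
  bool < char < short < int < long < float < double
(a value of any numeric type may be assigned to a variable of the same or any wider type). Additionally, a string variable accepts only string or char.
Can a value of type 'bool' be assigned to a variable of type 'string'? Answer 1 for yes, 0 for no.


Target variable type: string
Source value type: bool
Rule: string accepts only {string, char}
  source 'bool' in {string, char}? No
Result: 0

0


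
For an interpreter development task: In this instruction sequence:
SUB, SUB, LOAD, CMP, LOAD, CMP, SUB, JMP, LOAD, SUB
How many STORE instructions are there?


Scanning instruction sequence for STORE:
  Position 1: SUB
  Position 2: SUB
  Position 3: LOAD
  Position 4: CMP
  Position 5: LOAD
  Position 6: CMP
  Position 7: SUB
  Position 8: JMP
  Position 9: LOAD
  Position 10: SUB
Matches at positions: []
Total STORE count: 0

0


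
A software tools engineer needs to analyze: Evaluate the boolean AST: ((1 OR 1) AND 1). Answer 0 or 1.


Step 1: Evaluate inner node
  1 OR 1 = 1
Step 2: Evaluate root node
  1 AND 1 = 1

1


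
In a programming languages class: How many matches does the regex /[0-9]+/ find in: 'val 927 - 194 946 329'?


Pattern: /[0-9]+/ (int literals)
Input: 'val 927 - 194 946 329'
Scanning for matches:
  Match 1: '927'
  Match 2: '194'
  Match 3: '946'
  Match 4: '329'
Total matches: 4

4


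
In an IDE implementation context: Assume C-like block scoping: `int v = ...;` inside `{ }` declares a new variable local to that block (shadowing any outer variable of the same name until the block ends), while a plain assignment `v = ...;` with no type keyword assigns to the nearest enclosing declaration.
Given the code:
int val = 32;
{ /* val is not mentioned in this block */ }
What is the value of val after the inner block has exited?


Analyzing scoping rules:
Outer scope: declares val = 32
Inner block: val is neither redeclared nor assigned -> unchanged
After the block -> 32
Result: 32

32


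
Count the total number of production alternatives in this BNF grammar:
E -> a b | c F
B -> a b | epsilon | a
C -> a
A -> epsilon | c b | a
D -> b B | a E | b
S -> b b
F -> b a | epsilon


Counting alternatives per rule:
  E: 2 alternative(s)
  B: 3 alternative(s)
  C: 1 alternative(s)
  A: 3 alternative(s)
  D: 3 alternative(s)
  S: 1 alternative(s)
  F: 2 alternative(s)
Sum: 2 + 3 + 1 + 3 + 3 + 1 + 2 = 15

15


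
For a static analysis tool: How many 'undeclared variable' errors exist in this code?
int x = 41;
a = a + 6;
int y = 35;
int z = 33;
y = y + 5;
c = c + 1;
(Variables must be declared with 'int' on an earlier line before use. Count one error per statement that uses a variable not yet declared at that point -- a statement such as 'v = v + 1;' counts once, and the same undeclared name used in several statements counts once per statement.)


Scanning code line by line:
  Line 1: declare 'x' -> declared = ['x']
  Line 2: use 'a' -> ERROR (undeclared)
  Line 3: declare 'y' -> declared = ['x', 'y']
  Line 4: declare 'z' -> declared = ['x', 'y', 'z']
  Line 5: use 'y' -> OK (declared)
  Line 6: use 'c' -> ERROR (undeclared)
Total undeclared variable errors: 2

2


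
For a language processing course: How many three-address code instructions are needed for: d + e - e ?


Expression: d + e - e
Generating three-address code (respecting * over +/- precedence):
  Instruction 1: t1 = d + e
  Instruction 2: t2 = t1 - e
Total instructions: 2

2


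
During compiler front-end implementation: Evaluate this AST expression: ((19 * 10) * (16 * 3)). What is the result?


Expression: ((19 * 10) * (16 * 3))
Evaluating step by step:
  19 * 10 = 190
  16 * 3 = 48
  190 * 48 = 9120
Result: 9120

9120


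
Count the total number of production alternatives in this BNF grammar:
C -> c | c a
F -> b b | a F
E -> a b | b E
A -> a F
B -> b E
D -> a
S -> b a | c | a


Counting alternatives per rule:
  C: 2 alternative(s)
  F: 2 alternative(s)
  E: 2 alternative(s)
  A: 1 alternative(s)
  B: 1 alternative(s)
  D: 1 alternative(s)
  S: 3 alternative(s)
Sum: 2 + 2 + 2 + 1 + 1 + 1 + 3 = 12

12


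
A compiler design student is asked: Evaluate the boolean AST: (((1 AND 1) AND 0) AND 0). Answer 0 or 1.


Step 1: Evaluate inner node
  1 AND 1 = 1
Step 2: Evaluate next node
  1 AND 0 = 0
Step 3: Evaluate root node
  0 AND 0 = 0

0


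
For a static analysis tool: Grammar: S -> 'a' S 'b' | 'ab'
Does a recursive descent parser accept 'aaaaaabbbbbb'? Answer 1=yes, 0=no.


Grammar accepts strings of the form a^n b^n (n >= 1)
Word: 'aaaaaabbbbbb'
Counting: 6 a's and 6 b's
Check: 6 == 6? Yes
Derivation (S -> aSb applied 5 time(s), then S -> ab): S => aSb => aaSbb => aaaSbbb => aaaaSbbbb => aaaaaSbbbbb => aaaaaabbbbbb
Accepted

1


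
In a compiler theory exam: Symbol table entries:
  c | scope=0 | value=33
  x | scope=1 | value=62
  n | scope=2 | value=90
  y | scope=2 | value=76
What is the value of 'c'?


Searching symbol table for 'c':
  c | scope=0 | value=33 <- MATCH
  x | scope=1 | value=62
  n | scope=2 | value=90
  y | scope=2 | value=76
Found 'c' at scope 0 with value 33

33


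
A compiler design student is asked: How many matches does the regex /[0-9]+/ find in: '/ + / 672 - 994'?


Pattern: /[0-9]+/ (int literals)
Input: '/ + / 672 - 994'
Scanning for matches:
  Match 1: '672'
  Match 2: '994'
Total matches: 2

2


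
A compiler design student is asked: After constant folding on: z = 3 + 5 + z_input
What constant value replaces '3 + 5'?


Identifying constant sub-expression:
  Original: z = 3 + 5 + z_input
  3 and 5 are both compile-time constants
  Evaluating: 3 + 5 = 8
  After folding: z = 8 + z_input

8
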